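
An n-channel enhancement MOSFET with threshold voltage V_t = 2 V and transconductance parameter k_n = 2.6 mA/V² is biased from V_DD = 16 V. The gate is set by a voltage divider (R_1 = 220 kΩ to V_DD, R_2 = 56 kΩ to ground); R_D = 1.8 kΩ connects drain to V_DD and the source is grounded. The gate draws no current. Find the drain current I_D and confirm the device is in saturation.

I_D ≈ 2 mA

V_G = V_DD·R_2/(R_1+R_2) = 16×56/276 = 3.25 V. With the source grounded, V_GS = V_G = 3.25 V.
Assume saturation: I_D = (k_n/2)(V_GS − V_t)² = (2.6/2)×(3.25 − 2)² = 1.3×1.25² = 2.02 mA.
V_DS = V_DD − I_D·R_D = 16 − 2.02×1.8 = 12.4 V.
Saturation requires V_DS ≥ V_GS − V_t = 1.25 V; 12.4 ≥ 1.25 ✓.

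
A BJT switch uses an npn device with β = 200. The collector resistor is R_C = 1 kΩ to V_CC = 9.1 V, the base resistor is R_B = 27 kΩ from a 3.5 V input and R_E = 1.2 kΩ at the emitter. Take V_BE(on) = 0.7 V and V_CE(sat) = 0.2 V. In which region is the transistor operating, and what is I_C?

Assume active. Base-emitter loop: I_B = (V_BB − V_BE)/(R_B + (β+1)R_E) = (3.5 − 0.7)/(27 + 201×1.2) = 0.0104 mA.
I_C = β·I_B = 200×0.0104 = 2.09 mA.
V_CE = V_CC − I_C·R_C − I_E·R_E = 9.1 − 2.09×1 − 2.1×1.2 = 4.49 V > V_CE(sat), so the active-region assumption holds.

active; I_C ≈ 2.1 mA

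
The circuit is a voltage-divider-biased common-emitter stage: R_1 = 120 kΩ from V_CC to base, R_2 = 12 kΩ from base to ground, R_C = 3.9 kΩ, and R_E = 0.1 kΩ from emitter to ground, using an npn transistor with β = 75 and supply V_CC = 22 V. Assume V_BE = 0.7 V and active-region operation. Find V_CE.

V_CE ≈ 0.92 V

Thevenize the base divider: V_Th = V_CC·R_2/(R_1+R_2) = 22×12/132 = 2 V, R_Th = R_1‖R_2 = 10.9 kΩ.
Base-emitter loop: V_Th = I_B·R_Th + V_BE + (β+1)I_B·R_E, so I_B = (2 − 0.7) / (10.9 + 76×0.1) = 0.0702 mA.
I_C = β·I_B = 75×0.0702 = 5.27 mA, and I_E = (β+1)I_B = 5.34 mA.
V_CE = V_CC − I_C·R_C − I_E·R_E = 22 − 5.27×3.9 − 5.34×0.1 = 0.922 V.
V_CE = 0.922 V > 0.2 V confirms active-region operation.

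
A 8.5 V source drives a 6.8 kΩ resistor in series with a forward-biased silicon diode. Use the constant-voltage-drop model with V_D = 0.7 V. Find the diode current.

KVL around the loop: 8.5 = V_D + I·R = 0.7 + I × 6.8 kΩ.
So I = (8.5 − 0.7) / 6.8 kΩ = 7.8 / 6.8 = 1.15 mA.

I ≈ 1.1 mA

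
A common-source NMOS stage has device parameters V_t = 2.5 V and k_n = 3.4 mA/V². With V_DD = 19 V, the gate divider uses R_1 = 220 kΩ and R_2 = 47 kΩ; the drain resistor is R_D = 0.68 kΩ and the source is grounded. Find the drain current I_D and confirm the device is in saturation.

V_G = V_DD·R_2/(R_1+R_2) = 19×47/267 = 3.34 V. With the source grounded, V_GS = V_G = 3.34 V.
Assume saturation: I_D = (k_n/2)(V_GS − V_t)² = (3.4/2)×(3.34 − 2.5)² = 1.7×0.845² = 1.21 mA.
V_DS = V_DD − I_D·R_D = 19 − 1.21×0.68 = 18.2 V.
Saturation requires V_DS ≥ V_GS − V_t = 0.845 V; 18.2 ≥ 0.845 ✓.

I_D ≈ 1.2 mA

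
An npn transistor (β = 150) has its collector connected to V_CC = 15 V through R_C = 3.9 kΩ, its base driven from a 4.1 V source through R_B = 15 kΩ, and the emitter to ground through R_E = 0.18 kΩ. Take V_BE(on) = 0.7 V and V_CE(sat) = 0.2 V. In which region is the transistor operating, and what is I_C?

Assume active: I_B = (4.1 − 0.7)/(15 + 151×0.18) = 0.0806 mA, I_C = β·I_B = 12.1 mA.
Then V_CE = 15 − 12.1×3.9 − 12.2×0.18 = -34.3 V < 0.2 V — the active assumption fails.
Re-solve with V_CE = 0.2 V. KCL at the emitter: V_E/R_E = (V_BB−0.7−V_E)/R_B + (V_CC−0.2−V_E)/R_C, giving V_E = 0.684 V.
I_C = (V_CC − 0.2 − V_E)/R_C = (14.8 − 0.684)/3.9 = 3.62 mA.
Check: I_B = (3.4 − 0.684)/15 = 0.181 mA, and β·I_B = 27.2 mA > I_C, confirming saturation.

saturation; I_C ≈ 3.6 mA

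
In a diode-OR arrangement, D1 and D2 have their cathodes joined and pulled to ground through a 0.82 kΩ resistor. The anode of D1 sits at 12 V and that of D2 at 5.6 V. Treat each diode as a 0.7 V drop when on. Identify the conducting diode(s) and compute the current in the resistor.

Assume both conduct. Then node N would need to be at both 12−0.7 = 11.3 V and 5.6−0.7 = 4.9 V, which is impossible.
Assume only D1 conducts: V_N = 12 − 0.7 = 11.3 V, so I_R = 11.3/0.82 = 13.8 mA.
Check D2: its anode-to-cathode voltage is 5.6 − 11.3 = -5.7 V < 0.7 V, so it is off. The assumption is consistent.

Only D1 conducts; I_R ≈ 14 mA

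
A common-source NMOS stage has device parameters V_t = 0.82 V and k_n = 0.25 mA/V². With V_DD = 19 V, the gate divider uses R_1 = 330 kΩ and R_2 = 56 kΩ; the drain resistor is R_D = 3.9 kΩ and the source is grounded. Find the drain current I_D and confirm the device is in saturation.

I_D ≈ 0.47 mA

V_G = V_DD·R_2/(R_1+R_2) = 19×56/386 = 2.76 V. With the source grounded, V_GS = V_G = 2.76 V.
Assume saturation: I_D = (k_n/2)(V_GS − V_t)² = (0.25/2)×(2.76 − 0.82)² = 0.125×1.94² = 0.469 mA.
V_DS = V_DD − I_D·R_D = 19 − 0.469×3.9 = 17.2 V.
Saturation requires V_DS ≥ V_GS − V_t = 1.94 V; 17.2 ≥ 1.94 ✓.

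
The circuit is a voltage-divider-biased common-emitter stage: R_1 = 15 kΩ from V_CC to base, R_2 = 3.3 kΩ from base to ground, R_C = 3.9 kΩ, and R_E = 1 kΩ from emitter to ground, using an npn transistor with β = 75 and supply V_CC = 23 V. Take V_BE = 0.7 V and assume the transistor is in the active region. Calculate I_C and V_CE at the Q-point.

Thevenize the base divider: V_Th = V_CC·R_2/(R_1+R_2) = 23×3.3/18.3 = 4.15 V, R_Th = R_1‖R_2 = 2.7 kΩ.
Base-emitter loop: V_Th = I_B·R_Th + V_BE + (β+1)I_B·R_E, so I_B = (4.15 − 0.7) / (2.7 + 76×1) = 0.0438 mA.
I_C = β·I_B = 75×0.0438 = 3.29 mA, and I_E = (β+1)I_B = 3.33 mA.
V_CE = V_CC − I_C·R_C − I_E·R_E = 23 − 3.29×3.9 − 3.33×1 = 6.86 V.
V_CE = 6.86 V > 0.2 V confirms active-region operation.

I_C ≈ 3.3 mA, V_CE ≈ 6.9 V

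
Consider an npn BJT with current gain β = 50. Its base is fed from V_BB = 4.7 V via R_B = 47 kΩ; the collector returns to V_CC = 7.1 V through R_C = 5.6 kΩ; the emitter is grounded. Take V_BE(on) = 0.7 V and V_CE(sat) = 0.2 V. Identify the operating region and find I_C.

saturation; I_C ≈ 1.2 mA

Assume active: I_B = (4.7 − 0.7)/47 = 0.0851 mA, giving I_C = β·I_B = 4.26 mA.
But then V_CE = 7.1 − 4.26×5.6 = -16.7 V < V_CE(sat) = 0.2 V — impossible in the active region.
So the transistor is saturated. With V_CE = 0.2 V, I_C = (V_CC − 0.2)/R_C = 6.9/5.6 = 1.23 mA.
Check: β·I_B = 4.26 mA > I_C = 1.23 mA, confirming saturation.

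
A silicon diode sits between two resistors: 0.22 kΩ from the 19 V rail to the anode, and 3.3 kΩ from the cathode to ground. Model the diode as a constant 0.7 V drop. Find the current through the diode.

I ≈ 5.2 mA

The two resistors are in series with the diode, so KVL gives 19 = I·0.22 + 0.7 + I·3.3.
I = (19 − 0.7) / (0.22 + 3.3) kΩ = 18.3 / 3.52 = 5.2 mA.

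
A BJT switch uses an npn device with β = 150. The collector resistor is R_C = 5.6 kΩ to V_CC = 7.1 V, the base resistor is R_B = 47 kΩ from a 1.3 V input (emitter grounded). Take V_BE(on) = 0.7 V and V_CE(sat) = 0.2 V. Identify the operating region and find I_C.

saturation; I_C ≈ 1.2 mA

Assume active: I_B = (1.3 − 0.7)/47 = 0.0128 mA, giving I_C = β·I_B = 1.91 mA.
But then V_CE = 7.1 − 1.91×5.6 = -3.62 V < V_CE(sat) = 0.2 V — impossible in the active region.
So the transistor is saturated. With V_CE = 0.2 V, I_C = (V_CC − 0.2)/R_C = 6.9/5.6 = 1.23 mA.
Check: β·I_B = 1.91 mA > I_C = 1.23 mA, confirming saturation.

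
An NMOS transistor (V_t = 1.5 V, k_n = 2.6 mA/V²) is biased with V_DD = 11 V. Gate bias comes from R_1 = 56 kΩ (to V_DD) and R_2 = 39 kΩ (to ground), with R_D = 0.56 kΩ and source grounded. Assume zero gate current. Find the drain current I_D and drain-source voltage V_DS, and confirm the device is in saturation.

V_G = V_DD·R_2/(R_1+R_2) = 11×39/95 = 4.52 V. With the source grounded, V_GS = V_G = 4.52 V.
Assume saturation: I_D = (k_n/2)(V_GS − V_t)² = (2.6/2)×(4.52 − 1.5)² = 1.3×3.02² = 11.8 mA.
V_DS = V_DD − I_D·R_D = 11 − 11.8×0.56 = 4.38 V.
Saturation requires V_DS ≥ V_GS − V_t = 3.02 V; 4.38 ≥ 3.02 ✓.

I_D ≈ 12 mA, V_DS ≈ 4.4 V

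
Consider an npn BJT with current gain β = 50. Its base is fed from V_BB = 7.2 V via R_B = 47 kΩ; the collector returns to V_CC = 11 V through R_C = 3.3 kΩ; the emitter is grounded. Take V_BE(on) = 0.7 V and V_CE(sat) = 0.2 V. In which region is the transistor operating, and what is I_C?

saturation; I_C ≈ 3.3 mA

Assume active: I_B = (7.2 − 0.7)/47 = 0.138 mA, giving I_C = β·I_B = 6.91 mA.
But then V_CE = 11 − 6.91×3.3 = -11.8 V < V_CE(sat) = 0.2 V — impossible in the active region.
So the transistor is saturated. With V_CE = 0.2 V, I_C = (V_CC − 0.2)/R_C = 10.8/3.3 = 3.27 mA.
Check: β·I_B = 6.91 mA > I_C = 3.27 mA, confirming saturation.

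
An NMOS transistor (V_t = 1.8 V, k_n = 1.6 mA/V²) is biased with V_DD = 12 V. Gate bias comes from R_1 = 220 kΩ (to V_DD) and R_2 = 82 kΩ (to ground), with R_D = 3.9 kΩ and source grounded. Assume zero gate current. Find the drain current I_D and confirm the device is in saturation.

V_G = V_DD·R_2/(R_1+R_2) = 12×82/302 = 3.26 V. With the source grounded, V_GS = V_G = 3.26 V.
Assume saturation: I_D = (k_n/2)(V_GS − V_t)² = (1.6/2)×(3.26 − 1.8)² = 0.8×1.46² = 1.7 mA.
V_DS = V_DD − I_D·R_D = 12 − 1.7×3.9 = 5.37 V.
Saturation requires V_DS ≥ V_GS − V_t = 1.46 V; 5.37 ≥ 1.46 ✓.

I_D ≈ 1.7 mA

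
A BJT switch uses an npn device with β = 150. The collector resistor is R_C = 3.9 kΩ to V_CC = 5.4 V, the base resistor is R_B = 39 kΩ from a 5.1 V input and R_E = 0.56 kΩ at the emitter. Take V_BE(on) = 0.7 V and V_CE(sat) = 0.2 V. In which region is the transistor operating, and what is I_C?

Assume active: I_B = (5.1 − 0.7)/(39 + 151×0.56) = 0.0356 mA, I_C = β·I_B = 5.34 mA.
Then V_CE = 5.4 − 5.34×3.9 − 5.38×0.56 = -18.4 V < 0.2 V — the active assumption fails.
Re-solve with V_CE = 0.2 V. KCL at the emitter: V_E/R_E = (V_BB−0.7−V_E)/R_B + (V_CC−0.2−V_E)/R_C, giving V_E = 0.699 V.
I_C = (V_CC − 0.2 − V_E)/R_C = (5.2 − 0.699)/3.9 = 1.15 mA.
Check: I_B = (4.4 − 0.699)/39 = 0.0949 mA, and β·I_B = 14.2 mA > I_C, confirming saturation.

saturation; I_C ≈ 1.2 mA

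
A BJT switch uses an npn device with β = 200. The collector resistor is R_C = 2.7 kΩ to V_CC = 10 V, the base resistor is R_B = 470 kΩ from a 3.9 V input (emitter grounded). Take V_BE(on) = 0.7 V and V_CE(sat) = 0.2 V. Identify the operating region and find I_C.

Assume active. Base-emitter loop: I_B = (V_BB − V_BE)/R_B = (3.9 − 0.7)/470 = 0.00681 mA.
I_C = β·I_B = 200×0.00681 = 1.36 mA.
V_CE = V_CC − I_C·R_C = 10 − 1.36×2.7 = 6.32 V > V_CE(sat), so the active-region assumption holds.

active; I_C ≈ 1.4 mA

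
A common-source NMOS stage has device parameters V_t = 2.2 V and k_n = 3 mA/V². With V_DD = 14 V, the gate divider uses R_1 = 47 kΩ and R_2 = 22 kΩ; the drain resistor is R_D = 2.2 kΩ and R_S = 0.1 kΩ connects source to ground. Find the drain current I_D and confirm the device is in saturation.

I_D ≈ 4.8 mA

V_G = V_DD·R_2/(R_1+R_2) = 14×22/69 = 4.46 V.
Assume saturation: I_D = (k_n/2)(V_GS − V_t)² with V_GS = V_G − I_D·R_S = 4.46 − 0.1·I_D.
Substituting gives 0.015·I_D² − 1.68·I_D + 7.69 = 0, with roots I_D = 4.78 or 107 mA.
The root I_D = 107 mA gives V_GS = -6.25 V ≤ V_t, so take I_D = 4.78 mA.
Then V_GS = 3.99 V and V_DS = V_DD − I_D(R_D+R_S) = 14 − 4.78×2.3 = 3 V.
Saturation requires V_DS ≥ V_GS − V_t = 1.79 V; 3 ≥ 1.79 ✓.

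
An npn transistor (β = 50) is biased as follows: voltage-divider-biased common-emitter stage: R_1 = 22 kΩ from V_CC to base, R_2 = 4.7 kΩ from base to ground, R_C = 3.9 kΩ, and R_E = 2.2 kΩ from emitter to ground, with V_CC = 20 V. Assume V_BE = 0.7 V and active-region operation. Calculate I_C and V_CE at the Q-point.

Thevenize the base divider: V_Th = V_CC·R_2/(R_1+R_2) = 20×4.7/26.7 = 3.52 V, R_Th = R_1‖R_2 = 3.87 kΩ.
Base-emitter loop: V_Th = I_B·R_Th + V_BE + (β+1)I_B·R_E, so I_B = (3.52 − 0.7) / (3.87 + 51×2.2) = 0.0243 mA.
I_C = β·I_B = 50×0.0243 = 1.22 mA, and I_E = (β+1)I_B = 1.24 mA.
V_CE = V_CC − I_C·R_C − I_E·R_E = 20 − 1.22×3.9 − 1.24×2.2 = 12.5 V.
V_CE = 12.5 V > 0.2 V confirms active-region operation.

I_C ≈ 1.2 mA, V_CE ≈ 13 V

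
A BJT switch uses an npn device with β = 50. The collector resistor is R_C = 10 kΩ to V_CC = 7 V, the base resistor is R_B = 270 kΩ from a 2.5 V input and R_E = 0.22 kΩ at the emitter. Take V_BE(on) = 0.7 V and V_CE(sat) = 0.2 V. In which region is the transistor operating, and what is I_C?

Assume active. Base-emitter loop: I_B = (V_BB − V_BE)/(R_B + (β+1)R_E) = (2.5 − 0.7)/(270 + 51×0.22) = 0.0064 mA.
I_C = β·I_B = 50×0.0064 = 0.32 mA.
V_CE = V_CC − I_C·R_C − I_E·R_E = 7 − 0.32×10 − 0.326×0.22 = 3.73 V > V_CE(sat), so the active-region assumption holds.

active; I_C ≈ 0.32 mA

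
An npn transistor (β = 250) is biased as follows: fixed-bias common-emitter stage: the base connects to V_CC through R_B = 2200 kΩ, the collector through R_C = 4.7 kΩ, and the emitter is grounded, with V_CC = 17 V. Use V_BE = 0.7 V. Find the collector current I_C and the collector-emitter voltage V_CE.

I_C ≈ 1.9 mA, V_CE ≈ 8.3 V

Base loop: V_CC = I_B·R_B + V_BE, so I_B = (17 − 0.7)/2200 kΩ = 0.00741 mA.
In the active region I_C = β·I_B = 250 × 0.00741 = 1.85 mA.
Collector loop: V_CE = V_CC − I_C·R_C = 17 − 1.85×4.7 = 8.29 V.
Since V_CE = 8.29 V > V_CE(sat) ≈ 0.2 V, the transistor is in the active region as assumed.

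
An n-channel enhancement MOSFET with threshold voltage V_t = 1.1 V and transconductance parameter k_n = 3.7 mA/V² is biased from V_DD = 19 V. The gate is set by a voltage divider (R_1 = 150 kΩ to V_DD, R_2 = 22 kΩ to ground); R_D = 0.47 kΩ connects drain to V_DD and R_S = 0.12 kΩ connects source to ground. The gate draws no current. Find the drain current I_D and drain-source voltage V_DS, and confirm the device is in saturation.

I_D ≈ 2.1 mA, V_DS ≈ 18 V

V_G = V_DD·R_2/(R_1+R_2) = 19×22/172 = 2.43 V.
Assume saturation: I_D = (k_n/2)(V_GS − V_t)² with V_GS = V_G − I_D·R_S = 2.43 − 0.12·I_D.
Substituting gives 0.0266·I_D² − 1.59·I_D + 3.27 = 0, with roots I_D = 2.13 or 57.6 mA.
The root I_D = 57.6 mA gives V_GS = -4.48 V ≤ V_t, so take I_D = 2.13 mA.
Then V_GS = 2.17 V and V_DS = V_DD − I_D(R_D+R_S) = 19 − 2.13×0.59 = 17.7 V.
Saturation requires V_DS ≥ V_GS − V_t = 1.07 V; 17.7 ≥ 1.07 ✓.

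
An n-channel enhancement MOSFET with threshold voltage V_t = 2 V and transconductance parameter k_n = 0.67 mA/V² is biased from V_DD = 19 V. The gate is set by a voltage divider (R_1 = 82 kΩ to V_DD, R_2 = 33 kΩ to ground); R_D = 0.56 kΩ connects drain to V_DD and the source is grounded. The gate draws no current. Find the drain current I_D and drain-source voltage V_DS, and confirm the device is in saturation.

I_D ≈ 4 mA, V_DS ≈ 17 V

V_G = V_DD·R_2/(R_1+R_2) = 19×33/115 = 5.45 V. With the source grounded, V_GS = V_G = 5.45 V.
Assume saturation: I_D = (k_n/2)(V_GS − V_t)² = (0.67/2)×(5.45 − 2)² = 0.335×3.45² = 3.99 mA.
V_DS = V_DD − I_D·R_D = 19 − 3.99×0.56 = 16.8 V.
Saturation requires V_DS ≥ V_GS − V_t = 3.45 V; 16.8 ≥ 3.45 ✓.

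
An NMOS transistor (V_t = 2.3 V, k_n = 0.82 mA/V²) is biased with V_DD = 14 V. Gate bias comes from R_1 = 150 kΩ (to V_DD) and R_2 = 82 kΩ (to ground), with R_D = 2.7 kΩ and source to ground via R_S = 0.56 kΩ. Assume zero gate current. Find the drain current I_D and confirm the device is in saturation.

I_D ≈ 1.4 mA

V_G = V_DD·R_2/(R_1+R_2) = 14×82/232 = 4.95 V.
Assume saturation: I_D = (k_n/2)(V_GS − V_t)² with V_GS = V_G − I_D·R_S = 4.95 − 0.56·I_D.
Substituting gives 0.129·I_D² − 2.22·I_D + 2.88 = 0, with roots I_D = 1.41 or 15.8 mA.
The root I_D = 15.8 mA gives V_GS = -3.91 V ≤ V_t, so take I_D = 1.41 mA.
Then V_GS = 4.16 V and V_DS = V_DD − I_D(R_D+R_S) = 14 − 1.41×3.26 = 9.39 V.
Saturation requires V_DS ≥ V_GS − V_t = 1.86 V; 9.39 ≥ 1.86 ✓.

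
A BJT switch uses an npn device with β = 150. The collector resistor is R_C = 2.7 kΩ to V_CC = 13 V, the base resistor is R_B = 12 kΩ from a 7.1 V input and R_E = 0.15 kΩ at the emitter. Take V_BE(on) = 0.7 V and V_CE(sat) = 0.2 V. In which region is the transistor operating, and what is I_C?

Assume active: I_B = (7.1 − 0.7)/(12 + 151×0.15) = 0.185 mA, I_C = β·I_B = 27.7 mA.
Then V_CE = 13 − 27.7×2.7 − 27.9×0.15 = -66 V < 0.2 V — the active assumption fails.
Re-solve with V_CE = 0.2 V. KCL at the emitter: V_E/R_E = (V_BB−0.7−V_E)/R_B + (V_CC−0.2−V_E)/R_C, giving V_E = 0.741 V.
I_C = (V_CC − 0.2 − V_E)/R_C = (12.8 − 0.741)/2.7 = 4.47 mA.
Check: I_B = (6.4 − 0.741)/12 = 0.472 mA, and β·I_B = 70.7 mA > I_C, confirming saturation.

saturation; I_C ≈ 4.5 mA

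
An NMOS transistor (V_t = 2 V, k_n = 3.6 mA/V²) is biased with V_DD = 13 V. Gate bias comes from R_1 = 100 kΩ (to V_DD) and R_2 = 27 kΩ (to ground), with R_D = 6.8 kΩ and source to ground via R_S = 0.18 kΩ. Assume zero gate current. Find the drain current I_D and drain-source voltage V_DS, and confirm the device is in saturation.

I_D ≈ 0.72 mA, V_DS ≈ 8 V

V_G = V_DD·R_2/(R_1+R_2) = 13×27/127 = 2.76 V.
Assume saturation: I_D = (k_n/2)(V_GS − V_t)² with V_GS = V_G − I_D·R_S = 2.76 − 0.18·I_D.
Substituting gives 0.0583·I_D² − 1.49·I_D + 1.05 = 0, with roots I_D = 0.723 or 24.9 mA.
The root I_D = 24.9 mA gives V_GS = -1.72 V ≤ V_t, so take I_D = 0.723 mA.
Then V_GS = 2.63 V and V_DS = V_DD − I_D(R_D+R_S) = 13 − 0.723×6.98 = 7.95 V.
Saturation requires V_DS ≥ V_GS − V_t = 0.634 V; 7.95 ≥ 0.634 ✓.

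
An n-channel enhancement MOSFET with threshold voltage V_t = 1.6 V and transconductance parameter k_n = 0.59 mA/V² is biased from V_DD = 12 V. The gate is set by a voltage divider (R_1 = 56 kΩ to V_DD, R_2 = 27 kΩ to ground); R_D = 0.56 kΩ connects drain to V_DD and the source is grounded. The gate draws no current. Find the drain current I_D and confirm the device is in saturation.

I_D ≈ 1.6 mA

V_G = V_DD·R_2/(R_1+R_2) = 12×27/83 = 3.9 V. With the source grounded, V_GS = V_G = 3.9 V.
Assume saturation: I_D = (k_n/2)(V_GS − V_t)² = (0.59/2)×(3.9 − 1.6)² = 0.295×2.3² = 1.57 mA.
V_DS = V_DD − I_D·R_D = 12 − 1.57×0.56 = 11.1 V.
Saturation requires V_DS ≥ V_GS − V_t = 2.3 V; 11.1 ≥ 2.3 ✓.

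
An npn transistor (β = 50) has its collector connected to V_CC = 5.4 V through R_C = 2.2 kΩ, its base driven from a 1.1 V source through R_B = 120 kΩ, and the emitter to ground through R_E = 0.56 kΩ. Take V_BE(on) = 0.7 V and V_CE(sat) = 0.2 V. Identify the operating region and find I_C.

active; I_C ≈ 0.13 mA

Assume active. Base-emitter loop: I_B = (V_BB − V_BE)/(R_B + (β+1)R_E) = (1.1 − 0.7)/(120 + 51×0.56) = 0.00269 mA.
I_C = β·I_B = 50×0.00269 = 0.135 mA.
V_CE = V_CC − I_C·R_C − I_E·R_E = 5.4 − 0.135×2.2 − 0.137×0.56 = 5.03 V > V_CE(sat), so the active-region assumption holds.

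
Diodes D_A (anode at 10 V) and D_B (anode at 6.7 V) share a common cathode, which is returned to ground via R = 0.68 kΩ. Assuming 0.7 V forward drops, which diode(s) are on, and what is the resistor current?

Only D_A conducts; I_R ≈ 14 mA

Assume both conduct. Then node N would need to be at both 10−0.7 = 9.3 V and 6.7−0.7 = 6 V, which is impossible.
Assume only D_A conducts: V_N = 10 − 0.7 = 9.3 V, so I_R = 9.3/0.68 = 13.7 mA.
Check D_B: its anode-to-cathode voltage is 6.7 − 9.3 = -2.6 V < 0.7 V, so it is off. The assumption is consistent.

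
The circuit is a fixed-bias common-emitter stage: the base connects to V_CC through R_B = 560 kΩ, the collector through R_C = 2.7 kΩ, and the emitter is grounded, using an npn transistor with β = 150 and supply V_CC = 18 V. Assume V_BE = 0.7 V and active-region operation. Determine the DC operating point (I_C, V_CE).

Base loop: V_CC = I_B·R_B + V_BE, so I_B = (18 − 0.7)/560 kΩ = 0.0309 mA.
In the active region I_C = β·I_B = 150 × 0.0309 = 4.63 mA.
Collector loop: V_CE = V_CC − I_C·R_C = 18 − 4.63×2.7 = 5.49 V.
Since V_CE = 5.49 V > V_CE(sat) ≈ 0.2 V, the transistor is in the active region as assumed.

I_C ≈ 4.6 mA, V_CE ≈ 5.5 V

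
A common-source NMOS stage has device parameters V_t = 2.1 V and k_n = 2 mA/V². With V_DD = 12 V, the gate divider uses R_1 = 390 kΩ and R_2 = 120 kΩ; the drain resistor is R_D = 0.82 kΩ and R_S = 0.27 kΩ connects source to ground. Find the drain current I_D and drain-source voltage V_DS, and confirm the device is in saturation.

V_G = V_DD·R_2/(R_1+R_2) = 12×120/510 = 2.82 V.
Assume saturation: I_D = (k_n/2)(V_GS − V_t)² with V_GS = V_G − I_D·R_S = 2.82 − 0.27·I_D.
Substituting gives 0.0729·I_D² − 1.39·I_D + 0.523 = 0, with roots I_D = 0.384 or 18.7 mA.
The root I_D = 18.7 mA gives V_GS = -2.22 V ≤ V_t, so take I_D = 0.384 mA.
Then V_GS = 2.72 V and V_DS = V_DD − I_D(R_D+R_S) = 12 − 0.384×1.09 = 11.6 V.
Saturation requires V_DS ≥ V_GS − V_t = 0.62 V; 11.6 ≥ 0.62 ✓.

I_D ≈ 0.38 mA, V_DS ≈ 12 V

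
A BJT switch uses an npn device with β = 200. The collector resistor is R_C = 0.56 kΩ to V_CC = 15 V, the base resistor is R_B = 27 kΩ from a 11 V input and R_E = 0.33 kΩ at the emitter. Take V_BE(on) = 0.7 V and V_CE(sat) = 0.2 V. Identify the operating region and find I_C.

saturation; I_C ≈ 17 mA

Assume active: I_B = (11 − 0.7)/(27 + 201×0.33) = 0.11 mA, I_C = β·I_B = 22.1 mA.
Then V_CE = 15 − 22.1×0.56 − 22.2×0.33 = -4.68 V < 0.2 V — the active assumption fails.
Re-solve with V_CE = 0.2 V. KCL at the emitter: V_E/R_E = (V_BB−0.7−V_E)/R_B + (V_CC−0.2−V_E)/R_C, giving V_E = 5.52 V.
I_C = (V_CC − 0.2 − V_E)/R_C = (14.8 − 5.52)/0.56 = 16.6 mA.
Check: I_B = (10.3 − 5.52)/27 = 0.177 mA, and β·I_B = 35.4 mA > I_C, confirming saturation.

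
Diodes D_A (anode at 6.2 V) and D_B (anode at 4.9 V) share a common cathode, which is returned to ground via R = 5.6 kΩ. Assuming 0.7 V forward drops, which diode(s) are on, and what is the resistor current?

Assume both conduct. Then node N would need to be at both 6.2−0.7 = 5.5 V and 4.9−0.7 = 4.2 V, which is impossible.
Assume only D_A conducts: V_N = 6.2 − 0.7 = 5.5 V, so I_R = 5.5/5.6 = 0.982 mA.
Check D_B: its anode-to-cathode voltage is 4.9 − 5.5 = -0.6 V < 0.7 V, so it is off. The assumption is consistent.

Only D_A conducts; I_R ≈ 0.98 mA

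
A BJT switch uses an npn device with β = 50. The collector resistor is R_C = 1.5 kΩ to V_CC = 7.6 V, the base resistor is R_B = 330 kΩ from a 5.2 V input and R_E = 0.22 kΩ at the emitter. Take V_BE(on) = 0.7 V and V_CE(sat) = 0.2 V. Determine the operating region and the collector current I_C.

active; I_C ≈ 0.66 mA

Assume active. Base-emitter loop: I_B = (V_BB − V_BE)/(R_B + (β+1)R_E) = (5.2 − 0.7)/(330 + 51×0.22) = 0.0132 mA.
I_C = β·I_B = 50×0.0132 = 0.659 mA.
V_CE = V_CC − I_C·R_C − I_E·R_E = 7.6 − 0.659×1.5 − 0.673×0.22 = 6.46 V > V_CE(sat), so the active-region assumption holds.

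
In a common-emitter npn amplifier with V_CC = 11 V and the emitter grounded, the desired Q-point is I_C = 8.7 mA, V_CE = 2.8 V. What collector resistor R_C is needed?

Collector loop: V_CC = I_C·R_C + V_CE.
R_C = (V_CC − V_CE)/I_C = (11 − 2.8)/8.7 = 0.943 kΩ.

R_C ≈ 0.94 kΩ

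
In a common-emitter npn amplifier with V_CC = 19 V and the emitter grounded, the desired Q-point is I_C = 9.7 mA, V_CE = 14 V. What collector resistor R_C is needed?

Collector loop: V_CC = I_C·R_C + V_CE.
R_C = (V_CC − V_CE)/I_C = (19 − 14)/9.7 = 0.515 kΩ.

R_C ≈ 0.52 kΩ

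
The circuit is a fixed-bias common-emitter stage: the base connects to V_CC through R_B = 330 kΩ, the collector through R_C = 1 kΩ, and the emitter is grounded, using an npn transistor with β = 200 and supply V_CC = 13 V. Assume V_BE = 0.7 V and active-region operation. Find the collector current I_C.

Base loop: V_CC = I_B·R_B + V_BE, so I_B = (13 − 0.7)/330 kΩ = 0.0373 mA.
In the active region I_C = β·I_B = 200 × 0.0373 = 7.45 mA.
Collector loop: V_CE = V_CC − I_C·R_C = 13 − 7.45×1 = 5.55 V.
Since V_CE = 5.55 V > V_CE(sat) ≈ 0.2 V, the transistor is in the active region as assumed.

I_C ≈ 7.5 mA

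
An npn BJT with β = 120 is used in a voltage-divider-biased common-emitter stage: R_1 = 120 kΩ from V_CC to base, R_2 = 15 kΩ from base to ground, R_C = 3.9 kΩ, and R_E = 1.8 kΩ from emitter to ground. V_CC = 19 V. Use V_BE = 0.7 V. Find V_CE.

Thevenize the base divider: V_Th = V_CC·R_2/(R_1+R_2) = 19×15/135 = 2.11 V, R_Th = R_1‖R_2 = 13.3 kΩ.
Base-emitter loop: V_Th = I_B·R_Th + V_BE + (β+1)I_B·R_E, so I_B = (2.11 − 0.7) / (13.3 + 121×1.8) = 0.00611 mA.
I_C = β·I_B = 120×0.00611 = 0.733 mA, and I_E = (β+1)I_B = 0.739 mA.
V_CE = V_CC − I_C·R_C − I_E·R_E = 19 − 0.733×3.9 − 0.739×1.8 = 14.8 V.
V_CE = 14.8 V > 0.2 V confirms active-region operation.

V_CE ≈ 15 V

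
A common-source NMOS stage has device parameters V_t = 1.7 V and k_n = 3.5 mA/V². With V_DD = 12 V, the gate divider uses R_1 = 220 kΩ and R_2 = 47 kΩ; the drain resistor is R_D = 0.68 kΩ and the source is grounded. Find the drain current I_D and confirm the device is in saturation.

I_D ≈ 0.3 mA

V_G = V_DD·R_2/(R_1+R_2) = 12×47/267 = 2.11 V. With the source grounded, V_GS = V_G = 2.11 V.
Assume saturation: I_D = (k_n/2)(V_GS − V_t)² = (3.5/2)×(2.11 − 1.7)² = 1.75×0.412² = 0.298 mA.
V_DS = V_DD − I_D·R_D = 12 − 0.298×0.68 = 11.8 V.
Saturation requires V_DS ≥ V_GS − V_t = 0.412 V; 11.8 ≥ 0.412 ✓.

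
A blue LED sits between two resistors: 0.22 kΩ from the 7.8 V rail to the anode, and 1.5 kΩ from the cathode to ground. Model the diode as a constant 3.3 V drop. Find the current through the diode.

I ≈ 2.6 mA

The two resistors are in series with the diode, so KVL gives 7.8 = I·0.22 + 3.3 + I·1.5.
I = (7.8 − 3.3) / (0.22 + 1.5) kΩ = 4.5 / 1.72 = 2.62 mA.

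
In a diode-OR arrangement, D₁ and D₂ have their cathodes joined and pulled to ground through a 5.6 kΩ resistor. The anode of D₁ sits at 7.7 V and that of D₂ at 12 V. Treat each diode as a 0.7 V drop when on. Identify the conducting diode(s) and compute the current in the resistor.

Only D₂ conducts; I_R ≈ 2 mA

Assume both conduct. Then node N would need to be at both 7.7−0.7 = 7 V and 12−0.7 = 11.3 V, which is impossible.
Assume only D₂ conducts: V_N = 12 − 0.7 = 11.3 V, so I_R = 11.3/5.6 = 2.02 mA.
Check D₁: its anode-to-cathode voltage is 7.7 − 11.3 = -3.6 V < 0.7 V, so it is off. The assumption is consistent.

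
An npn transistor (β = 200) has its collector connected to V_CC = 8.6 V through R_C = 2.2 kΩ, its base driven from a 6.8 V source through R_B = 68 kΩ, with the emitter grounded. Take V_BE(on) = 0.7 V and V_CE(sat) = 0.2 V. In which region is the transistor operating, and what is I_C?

Assume active: I_B = (6.8 − 0.7)/68 = 0.0897 mA, giving I_C = β·I_B = 17.9 mA.
But then V_CE = 8.6 − 17.9×2.2 = -30.9 V < V_CE(sat) = 0.2 V — impossible in the active region.
So the transistor is saturated. With V_CE = 0.2 V, I_C = (V_CC − 0.2)/R_C = 8.4/2.2 = 3.82 mA.
Check: β·I_B = 17.9 mA > I_C = 3.82 mA, confirming saturation.

saturation; I_C ≈ 3.8 mA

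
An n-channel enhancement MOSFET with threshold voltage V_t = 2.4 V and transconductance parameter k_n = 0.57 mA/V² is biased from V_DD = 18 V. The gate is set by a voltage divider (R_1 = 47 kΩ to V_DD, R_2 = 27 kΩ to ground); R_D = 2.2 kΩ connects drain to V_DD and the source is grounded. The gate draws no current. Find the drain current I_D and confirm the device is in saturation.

I_D ≈ 5 mA

V_G = V_DD·R_2/(R_1+R_2) = 18×27/74 = 6.57 V. With the source grounded, V_GS = V_G = 6.57 V.
Assume saturation: I_D = (k_n/2)(V_GS − V_t)² = (0.57/2)×(6.57 − 2.4)² = 0.285×4.17² = 4.95 mA.
V_DS = V_DD − I_D·R_D = 18 − 4.95×2.2 = 7.11 V.
Saturation requires V_DS ≥ V_GS − V_t = 4.17 V; 7.11 ≥ 4.17 ✓.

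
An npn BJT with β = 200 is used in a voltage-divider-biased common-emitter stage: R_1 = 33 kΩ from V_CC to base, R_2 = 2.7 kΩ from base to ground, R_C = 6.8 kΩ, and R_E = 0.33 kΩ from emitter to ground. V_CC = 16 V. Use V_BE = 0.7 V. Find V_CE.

Thevenize the base divider: V_Th = V_CC·R_2/(R_1+R_2) = 16×2.7/35.7 = 1.21 V, R_Th = R_1‖R_2 = 2.5 kΩ.
Base-emitter loop: V_Th = I_B·R_Th + V_BE + (β+1)I_B·R_E, so I_B = (1.21 − 0.7) / (2.5 + 201×0.33) = 0.00741 mA.
I_C = β·I_B = 200×0.00741 = 1.48 mA, and I_E = (β+1)I_B = 1.49 mA.
V_CE = V_CC − I_C·R_C − I_E·R_E = 16 − 1.48×6.8 − 1.49×0.33 = 5.43 V.
V_CE = 5.43 V > 0.2 V confirms active-region operation.

V_CE ≈ 5.4 V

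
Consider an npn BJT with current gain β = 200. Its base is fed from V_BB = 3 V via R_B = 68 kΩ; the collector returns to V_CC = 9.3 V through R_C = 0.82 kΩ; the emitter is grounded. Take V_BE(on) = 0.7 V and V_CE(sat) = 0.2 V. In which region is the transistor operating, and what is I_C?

Assume active. Base-emitter loop: I_B = (V_BB − V_BE)/R_B = (3 − 0.7)/68 = 0.0338 mA.
I_C = β·I_B = 200×0.0338 = 6.76 mA.
V_CE = V_CC − I_C·R_C = 9.3 − 6.76×0.82 = 3.75 V > V_CE(sat), so the active-region assumption holds.

active; I_C ≈ 6.8 mA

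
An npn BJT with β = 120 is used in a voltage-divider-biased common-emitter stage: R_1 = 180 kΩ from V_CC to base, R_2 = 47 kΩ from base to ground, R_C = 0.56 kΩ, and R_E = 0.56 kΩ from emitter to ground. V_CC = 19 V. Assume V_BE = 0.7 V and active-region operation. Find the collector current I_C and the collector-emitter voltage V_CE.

Thevenize the base divider: V_Th = V_CC·R_2/(R_1+R_2) = 19×47/227 = 3.93 V, R_Th = R_1‖R_2 = 37.3 kΩ.
Base-emitter loop: V_Th = I_B·R_Th + V_BE + (β+1)I_B·R_E, so I_B = (3.93 − 0.7) / (37.3 + 121×0.56) = 0.0308 mA.
I_C = β·I_B = 120×0.0308 = 3.69 mA, and I_E = (β+1)I_B = 3.73 mA.
V_CE = V_CC − I_C·R_C − I_E·R_E = 19 − 3.69×0.56 − 3.73×0.56 = 14.8 V.
V_CE = 14.8 V > 0.2 V confirms active-region operation.

I_C ≈ 3.7 mA, V_CE ≈ 15 V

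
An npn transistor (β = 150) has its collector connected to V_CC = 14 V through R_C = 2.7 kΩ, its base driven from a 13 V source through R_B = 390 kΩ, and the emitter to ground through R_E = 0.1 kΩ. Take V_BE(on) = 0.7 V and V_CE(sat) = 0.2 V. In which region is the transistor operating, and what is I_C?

Assume active. Base-emitter loop: I_B = (V_BB − V_BE)/(R_B + (β+1)R_E) = (13 − 0.7)/(390 + 151×0.1) = 0.0304 mA.
I_C = β·I_B = 150×0.0304 = 4.55 mA.
V_CE = V_CC − I_C·R_C − I_E·R_E = 14 − 4.55×2.7 − 4.58×0.1 = 1.24 V > V_CE(sat), so the active-region assumption holds.

active; I_C ≈ 4.6 mA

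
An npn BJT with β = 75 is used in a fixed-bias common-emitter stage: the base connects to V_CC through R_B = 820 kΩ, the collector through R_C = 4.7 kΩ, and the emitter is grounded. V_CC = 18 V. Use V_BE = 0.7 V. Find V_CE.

Base loop: V_CC = I_B·R_B + V_BE, so I_B = (18 − 0.7)/820 kΩ = 0.0211 mA.
In the active region I_C = β·I_B = 75 × 0.0211 = 1.58 mA.
Collector loop: V_CE = V_CC − I_C·R_C = 18 − 1.58×4.7 = 10.6 V.
Since V_CE = 10.6 V > V_CE(sat) ≈ 0.2 V, the transistor is in the active region as assumed.

V_CE ≈ 11 V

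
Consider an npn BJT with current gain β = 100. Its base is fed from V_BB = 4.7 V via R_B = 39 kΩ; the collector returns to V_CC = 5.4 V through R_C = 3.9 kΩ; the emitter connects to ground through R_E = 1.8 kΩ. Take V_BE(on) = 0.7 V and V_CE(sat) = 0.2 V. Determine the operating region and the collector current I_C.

saturation; I_C ≈ 0.89 mA

Assume active: I_B = (4.7 − 0.7)/(39 + 101×1.8) = 0.0181 mA, I_C = β·I_B = 1.81 mA.
Then V_CE = 5.4 − 1.81×3.9 − 1.83×1.8 = -4.96 V < 0.2 V — the active assumption fails.
Re-solve with V_CE = 0.2 V. KCL at the emitter: V_E/R_E = (V_BB−0.7−V_E)/R_B + (V_CC−0.2−V_E)/R_C, giving V_E = 1.71 V.
I_C = (V_CC − 0.2 − V_E)/R_C = (5.2 − 1.71)/3.9 = 0.894 mA.
Check: I_B = (4 − 1.71)/39 = 0.0586 mA, and β·I_B = 5.86 mA > I_C, confirming saturation.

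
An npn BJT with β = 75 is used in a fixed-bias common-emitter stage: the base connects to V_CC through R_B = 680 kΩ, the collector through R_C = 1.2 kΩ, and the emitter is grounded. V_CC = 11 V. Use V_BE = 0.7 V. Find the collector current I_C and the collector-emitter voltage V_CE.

Base loop: V_CC = I_B·R_B + V_BE, so I_B = (11 − 0.7)/680 kΩ = 0.0151 mA.
In the active region I_C = β·I_B = 75 × 0.0151 = 1.14 mA.
Collector loop: V_CE = V_CC − I_C·R_C = 11 − 1.14×1.2 = 9.64 V.
Since V_CE = 9.64 V > V_CE(sat) ≈ 0.2 V, the transistor is in the active region as assumed.

I_C ≈ 1.1 mA, V_CE ≈ 9.6 V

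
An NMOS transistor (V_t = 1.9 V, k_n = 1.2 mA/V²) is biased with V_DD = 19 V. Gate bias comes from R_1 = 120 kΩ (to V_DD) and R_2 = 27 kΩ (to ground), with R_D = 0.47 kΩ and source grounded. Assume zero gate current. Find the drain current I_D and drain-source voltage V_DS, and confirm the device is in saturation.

V_G = V_DD·R_2/(R_1+R_2) = 19×27/147 = 3.49 V. With the source grounded, V_GS = V_G = 3.49 V.
Assume saturation: I_D = (k_n/2)(V_GS − V_t)² = (1.2/2)×(3.49 − 1.9)² = 0.6×1.59² = 1.52 mA.
V_DS = V_DD − I_D·R_D = 19 − 1.52×0.47 = 18.3 V.
Saturation requires V_DS ≥ V_GS − V_t = 1.59 V; 18.3 ≥ 1.59 ✓.

I_D ≈ 1.5 mA, V_DS ≈ 18 V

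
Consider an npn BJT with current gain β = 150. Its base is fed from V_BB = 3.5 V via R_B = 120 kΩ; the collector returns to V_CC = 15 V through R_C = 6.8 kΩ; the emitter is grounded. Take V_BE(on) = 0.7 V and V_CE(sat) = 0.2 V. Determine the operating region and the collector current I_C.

saturation; I_C ≈ 2.2 mA

Assume active: I_B = (3.5 − 0.7)/120 = 0.0233 mA, giving I_C = β·I_B = 3.5 mA.
But then V_CE = 15 − 3.5×6.8 = -8.8 V < V_CE(sat) = 0.2 V — impossible in the active region.
So the transistor is saturated. With V_CE = 0.2 V, I_C = (V_CC − 0.2)/R_C = 14.8/6.8 = 2.18 mA.
Check: β·I_B = 3.5 mA > I_C = 2.18 mA, confirming saturation.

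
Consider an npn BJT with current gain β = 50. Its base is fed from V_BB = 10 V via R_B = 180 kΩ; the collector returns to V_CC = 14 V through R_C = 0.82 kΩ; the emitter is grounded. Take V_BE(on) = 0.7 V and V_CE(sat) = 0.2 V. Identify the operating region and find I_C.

active; I_C ≈ 2.6 mA

Assume active. Base-emitter loop: I_B = (V_BB − V_BE)/R_B = (10 − 0.7)/180 = 0.0517 mA.
I_C = β·I_B = 50×0.0517 = 2.58 mA.
V_CE = V_CC − I_C·R_C = 14 − 2.58×0.82 = 11.9 V > V_CE(sat), so the active-region assumption holds.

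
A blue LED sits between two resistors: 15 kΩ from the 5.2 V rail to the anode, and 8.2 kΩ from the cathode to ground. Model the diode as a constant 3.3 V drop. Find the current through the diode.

The two resistors are in series with the diode, so KVL gives 5.2 = I·15 + 3.3 + I·8.2.
I = (5.2 − 3.3) / (15 + 8.2) kΩ = 1.9 / 23.2 = 0.0819 mA.

I ≈ 0.082 mA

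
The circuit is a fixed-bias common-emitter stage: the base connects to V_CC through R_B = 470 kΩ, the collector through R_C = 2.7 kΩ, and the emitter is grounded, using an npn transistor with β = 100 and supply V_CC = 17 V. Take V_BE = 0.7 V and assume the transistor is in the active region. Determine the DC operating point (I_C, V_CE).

I_C ≈ 3.5 mA, V_CE ≈ 7.6 V

Base loop: V_CC = I_B·R_B + V_BE, so I_B = (17 − 0.7)/470 kΩ = 0.0347 mA.
In the active region I_C = β·I_B = 100 × 0.0347 = 3.47 mA.
Collector loop: V_CE = V_CC − I_C·R_C = 17 − 3.47×2.7 = 7.64 V.
Since V_CE = 7.64 V > V_CE(sat) ≈ 0.2 V, the transistor is in the active region as assumed.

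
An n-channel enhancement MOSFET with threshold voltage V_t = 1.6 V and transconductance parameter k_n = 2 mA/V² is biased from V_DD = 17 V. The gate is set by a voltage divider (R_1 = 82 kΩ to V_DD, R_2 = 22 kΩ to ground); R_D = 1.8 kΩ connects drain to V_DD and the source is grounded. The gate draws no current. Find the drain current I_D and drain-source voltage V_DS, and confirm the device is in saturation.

V_G = V_DD·R_2/(R_1+R_2) = 17×22/104 = 3.6 V. With the source grounded, V_GS = V_G = 3.6 V.
Assume saturation: I_D = (k_n/2)(V_GS − V_t)² = (2/2)×(3.6 − 1.6)² = 1×2² = 3.98 mA.
V_DS = V_DD − I_D·R_D = 17 − 3.98×1.8 = 9.83 V.
Saturation requires V_DS ≥ V_GS − V_t = 2 V; 9.83 ≥ 2 ✓.

I_D ≈ 4 mA, V_DS ≈ 9.8 V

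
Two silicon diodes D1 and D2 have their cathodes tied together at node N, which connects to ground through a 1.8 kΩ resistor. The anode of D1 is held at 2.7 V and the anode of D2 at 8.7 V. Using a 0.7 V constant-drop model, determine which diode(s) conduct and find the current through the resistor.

Only D2 conducts; I_R ≈ 4.4 mA

Assume both conduct. Then node N would need to be at both 2.7−0.7 = 2 V and 8.7−0.7 = 8 V, which is impossible.
Assume only D2 conducts: V_N = 8.7 − 0.7 = 8 V, so I_R = 8/1.8 = 4.44 mA.
Check D1: its anode-to-cathode voltage is 2.7 − 8 = -5.3 V < 0.7 V, so it is off. The assumption is consistent.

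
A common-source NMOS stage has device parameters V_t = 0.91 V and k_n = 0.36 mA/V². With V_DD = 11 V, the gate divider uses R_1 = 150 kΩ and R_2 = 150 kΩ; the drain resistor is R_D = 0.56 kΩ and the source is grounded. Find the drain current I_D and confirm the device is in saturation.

V_G = V_DD·R_2/(R_1+R_2) = 11×150/300 = 5.5 V. With the source grounded, V_GS = V_G = 5.5 V.
Assume saturation: I_D = (k_n/2)(V_GS − V_t)² = (0.36/2)×(5.5 − 0.91)² = 0.18×4.59² = 3.79 mA.
V_DS = V_DD − I_D·R_D = 11 − 3.79×0.56 = 8.88 V.
Saturation requires V_DS ≥ V_GS − V_t = 4.59 V; 8.88 ≥ 4.59 ✓.

I_D ≈ 3.8 mA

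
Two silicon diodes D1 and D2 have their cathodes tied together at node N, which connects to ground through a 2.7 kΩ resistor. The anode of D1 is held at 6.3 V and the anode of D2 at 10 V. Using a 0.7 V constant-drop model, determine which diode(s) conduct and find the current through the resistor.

Assume both conduct. Then node N would need to be at both 6.3−0.7 = 5.6 V and 10−0.7 = 9.3 V, which is impossible.
Assume only D2 conducts: V_N = 10 − 0.7 = 9.3 V, so I_R = 9.3/2.7 = 3.44 mA.
Check D1: its anode-to-cathode voltage is 6.3 − 9.3 = -3 V < 0.7 V, so it is off. The assumption is consistent.

Only D2 conducts; I_R ≈ 3.4 mA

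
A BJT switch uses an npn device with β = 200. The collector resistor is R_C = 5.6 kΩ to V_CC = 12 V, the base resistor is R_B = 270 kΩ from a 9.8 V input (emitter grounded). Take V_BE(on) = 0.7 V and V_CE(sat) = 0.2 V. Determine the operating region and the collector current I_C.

saturation; I_C ≈ 2.1 mA

Assume active: I_B = (9.8 − 0.7)/270 = 0.0337 mA, giving I_C = β·I_B = 6.74 mA.
But then V_CE = 12 − 6.74×5.6 = -25.7 V < V_CE(sat) = 0.2 V — impossible in the active region.
So the transistor is saturated. With V_CE = 0.2 V, I_C = (V_CC − 0.2)/R_C = 11.8/5.6 = 2.11 mA.
Check: β·I_B = 6.74 mA > I_C = 2.11 mA, confirming saturation.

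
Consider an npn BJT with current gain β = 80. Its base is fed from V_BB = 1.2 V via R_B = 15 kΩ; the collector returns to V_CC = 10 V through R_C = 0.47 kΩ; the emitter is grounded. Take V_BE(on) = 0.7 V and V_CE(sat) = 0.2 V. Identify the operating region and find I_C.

Assume active. Base-emitter loop: I_B = (V_BB − V_BE)/R_B = (1.2 − 0.7)/15 = 0.0333 mA.
I_C = β·I_B = 80×0.0333 = 2.67 mA.
V_CE = V_CC − I_C·R_C = 10 − 2.67×0.47 = 8.75 V > V_CE(sat), so the active-region assumption holds.

active; I_C ≈ 2.7 mA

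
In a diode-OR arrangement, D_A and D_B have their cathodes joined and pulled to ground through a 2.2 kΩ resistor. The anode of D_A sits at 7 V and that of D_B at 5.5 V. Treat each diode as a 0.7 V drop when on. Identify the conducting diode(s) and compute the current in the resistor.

Only D_A conducts; I_R ≈ 2.9 mA

Assume both conduct. Then node N would need to be at both 7−0.7 = 6.3 V and 5.5−0.7 = 4.8 V, which is impossible.
Assume only D_A conducts: V_N = 7 − 0.7 = 6.3 V, so I_R = 6.3/2.2 = 2.86 mA.
Check D_B: its anode-to-cathode voltage is 5.5 − 6.3 = -0.8 V < 0.7 V, so it is off. The assumption is consistent.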